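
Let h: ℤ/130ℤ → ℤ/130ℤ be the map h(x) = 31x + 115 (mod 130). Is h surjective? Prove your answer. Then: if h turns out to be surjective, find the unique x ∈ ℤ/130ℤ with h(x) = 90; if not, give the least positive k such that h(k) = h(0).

Recall that surjectivity means every element of the codomain has a preimage under h.
Since gcd(31, 130) = 1, 31 is invertible modulo 130. Euclid's algorithm: 130 = 4·31 + 6, 31 = 5·6 + 1; back-substituting gives 1 = 21·31 − 5·130, so 31⁻¹ ≡ 21 (mod 130).
For any y ∈ ℤ/130ℤ, x = 21(y − 115) mod 130 satisfies h(x) = 31·21(y − 115) + 115 ≡ y (since 31·21 ≡ 1 mod 130). So every y has a preimage.
Therefore h is surjective.
Since h is surjective, we find h⁻¹(90): we need 31x ≡ 90 − 115 ≡ 105 (mod 130). Using 31⁻¹ = 21: x ≡ 21·105 = 2205 = 16·130 + 125, so x = 125.
Check: h(125) = 31·125 + 115 = 3990 = 30·130 + 90 ≡ 90 (mod 130).

125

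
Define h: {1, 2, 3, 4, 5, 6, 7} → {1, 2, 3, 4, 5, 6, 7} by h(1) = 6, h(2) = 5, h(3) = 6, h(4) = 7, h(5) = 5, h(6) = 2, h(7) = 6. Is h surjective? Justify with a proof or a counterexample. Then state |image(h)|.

No element maps to 1, so h is not surjective.
The image of h is {2, 5, 6, 7}, which has 4 elements.

4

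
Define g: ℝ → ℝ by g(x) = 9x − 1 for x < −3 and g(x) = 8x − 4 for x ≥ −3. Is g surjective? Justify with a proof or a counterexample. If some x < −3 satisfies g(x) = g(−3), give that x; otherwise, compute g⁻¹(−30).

Both pieces are strictly increasing (slopes 9 and 8), so each is injective on its own interval.
The left piece maps (−∞, −3) onto (−∞, −28); the right piece maps [−3, ∞) onto [−28, ∞).
These images together cover ℝ, so g is surjective.
Because the two images are disjoint, no x < −3 has g(x) = g(−3), so we compute g⁻¹(−30): −30 lies in (−∞, −28), so solve 9x − 1 = −30: x = (−30 + 1)/9 = −29/9.

-29/9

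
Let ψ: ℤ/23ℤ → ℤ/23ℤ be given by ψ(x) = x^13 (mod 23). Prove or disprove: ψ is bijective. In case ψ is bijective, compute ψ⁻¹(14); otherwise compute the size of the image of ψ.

Since 23 is prime, the nonzero elements of ℤ/23ℤ form a cyclic group of order 22.
As gcd(13, 22) = 1, raising to the 13th power is a bijection on this group: if u^13 ≡ v^13 then (uv^{−1})^13 = 1, and the only element of order dividing gcd(13, 22) = 1 is 1, so u = v.
With ψ(0) = 0 this makes ψ injective on all of ℤ/23ℤ, hence bijective (finite equal-size domain and codomain). In particular ψ is bijective.
Since ψ is bijective, we find the preimage of 14. The inverse of x ↦ x^13 on (ℤ/23ℤ)^× is x ↦ x^17, because 13·17 = 221 = 10·22 + 1 ≡ 1 (mod 22) and x^{22} = 1 for x ≠ 0 (Fermat). So ψ⁻¹(14) = 14^17 mod 23.
Repeated squaring mod 23: 14^1 ≡ 14, 14^2 ≡ 14² = 196 ≡ 12, 14^4 ≡ 12² = 144 ≡ 6, 14^8 ≡ 6² = 36 ≡ 13, 14^16 ≡ 13² = 169 ≡ 8. Since 17 = 16 + 1, 14^17 ≡ 8·14: 8·14 = 112 ≡ 20. So 14^17 ≡ 20 (mod 23).
Hence ψ⁻¹(14) = 20.

20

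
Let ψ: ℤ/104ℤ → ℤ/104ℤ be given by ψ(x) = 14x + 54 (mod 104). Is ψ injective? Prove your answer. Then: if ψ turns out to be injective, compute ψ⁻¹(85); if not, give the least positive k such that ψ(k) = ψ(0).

By definition, injectivity means: for all x_1, x_2 in the domain, ψ(x_1) = ψ(x_2) implies x_1 = x_2.
We have gcd(14, 104) = 2 > 1. Taking x_1 = 0 and x_2 = 52: ψ(0) = 54 and ψ(52) = 14·52 + 54 = 782 ≡ 54 (mod 104).
So ψ(0) = ψ(52) while 0 ≠ 52, hence ψ is not injective.
Since ψ is not injective, we find the least positive k with ψ(k) = ψ(0): this means 14k ≡ 0 (mod 104), i.e. 104 ∣ 14k. Since gcd(14, 104) = 2, dividing through by 2 this holds exactly when 52 ∣ 7k, and as gcd(7, 52) = 1, exactly when 52 ∣ k.
The smallest positive such k is 52.

52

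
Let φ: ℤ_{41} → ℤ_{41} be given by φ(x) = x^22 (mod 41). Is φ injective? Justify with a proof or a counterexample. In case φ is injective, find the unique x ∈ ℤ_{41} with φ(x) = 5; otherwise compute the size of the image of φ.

φ(20): Repeated squaring mod 41: 20^1 ≡ 20, 20^2 ≡ 20² = 400 ≡ 31, 20^4 ≡ 31² = 961 ≡ 18, 20^8 ≡ 18² = 324 ≡ 37, 20^16 ≡ 37² = 1369 ≡ 16. Since 22 = 16 + 4 + 2, 20^22 ≡ 16·18·31: 16·18 = 288 ≡ 1, then 1·31 = 31. So 20^22 ≡ 31 (mod 41).
φ(21): Repeated squaring mod 41: 21^1 ≡ 21, 21^2 ≡ 21² = 441 ≡ 31, 21^4 ≡ 31² = 961 ≡ 18, 21^8 ≡ 18² = 324 ≡ 37, 21^16 ≡ 37² = 1369 ≡ 16. Since 22 = 16 + 4 + 2, 21^22 ≡ 16·18·31: 16·18 = 288 ≡ 1, then 1·31 = 31. So 21^22 ≡ 31 (mod 41).
So φ(20) = φ(21) = 31 while 20 ≠ 21, hence φ is not injective.
Since φ is not injective, we determine |image(φ)|. Computing x^22 mod 41 for each x (by repeated squaring, reducing mod 41 at every step), the values φ(0), φ(1), …, φ(40) are: 0, 1, 4, 32, 16, 25, 5, 33, 23, 40, 18, 2, 20, 36, 9, 21, 10, 39, 37, 8, 31, 31, 8, 37, 39, 10, 21, 9, 36, 20, 2, 18, 40, 23, 33, 5, 25, 16, 32, 4, 1.
The distinct values are {0, 1, 2, 4, 5, 8, 9, 10, 16, 18, 20, 21, 23, 25, 31, 32, 33, 36, 37, 39, 40}; there are 21 of them.

21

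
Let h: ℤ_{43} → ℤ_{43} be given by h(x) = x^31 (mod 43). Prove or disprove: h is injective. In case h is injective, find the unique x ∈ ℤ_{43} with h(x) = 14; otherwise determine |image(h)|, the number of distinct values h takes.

Since 43 is prime, the nonzero elements of ℤ_{43} form a cyclic group of order 42.
As gcd(31, 42) = 1, raising to the 31st power is a bijection on this group: if a^31 ≡ b^31 then (ab^{−1})^31 = 1, and the only element of order dividing gcd(31, 42) = 1 is 1, so a = b.
With h(0) = 0 this makes h injective on all of ℤ_{43}, hence bijective (finite equal-size domain and codomain). In particular h is injective.
Since h is injective, we find the preimage of 14. The inverse of x ↦ x^31 on (ℤ_{43})^× is x ↦ x^19, because 31·19 = 589 = 14·42 + 1 ≡ 1 (mod 42) and x^{42} = 1 for x ≠ 0 (Fermat). So h⁻¹(14) = 14^19 mod 43.
Repeated squaring mod 43: 14^1 ≡ 14, 14^2 ≡ 14² = 196 ≡ 24, 14^4 ≡ 24² = 576 ≡ 17, 14^8 ≡ 17² = 289 ≡ 31, 14^16 ≡ 31² = 961 ≡ 15. Since 19 = 16 + 2 + 1, 14^19 ≡ 15·24·14: 15·24 = 360 ≡ 16, then 16·14 = 224 ≡ 9. So 14^19 ≡ 9 (mod 43).
Hence h⁻¹(14) = 9.

9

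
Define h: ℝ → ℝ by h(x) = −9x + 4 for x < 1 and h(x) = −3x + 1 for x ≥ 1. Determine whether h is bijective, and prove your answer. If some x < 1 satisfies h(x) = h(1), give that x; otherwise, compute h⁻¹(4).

Both pieces are strictly decreasing (slopes −9 and −3), so each is injective on its own interval.
The left piece maps (−∞, 1) onto (−5, ∞); the right piece maps [1, ∞) onto (−∞, −2].
These images overlap. In particular h(1) = −2 (right piece), and solving −9x + 4 = −2 on the left piece gives x = 2/3 < 1.
So h(2/3) = h(1) with 2/3 ≠ 1, and h is not injective, hence not bijective. This x = 2/3 is the requested value below 1.

2/3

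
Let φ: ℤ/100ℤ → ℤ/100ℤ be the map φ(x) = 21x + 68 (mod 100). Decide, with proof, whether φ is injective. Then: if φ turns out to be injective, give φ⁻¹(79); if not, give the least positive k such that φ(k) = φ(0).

91

Suppose φ(s) = φ(t) in ℤ/100ℤ. Then 21s + 68 ≡ 21t + 68 (mod 100), therefore 21(s − t) ≡ 0 (mod 100).
Since gcd(21, 100) = 1, 21 is invertible modulo 100, so s − t ≡ 0 (mod 100), i.e. s = t.
Hence φ is injective.
We now compute 21⁻¹ mod 100 explicitly. Euclid's algorithm: 100 = 4·21 + 16, 21 = 1·16 + 5, 16 = 3·5 + 1; back-substituting gives 1 = 81·21 − 17·100, so 21⁻¹ ≡ 81 (mod 100).
Since φ is injective, we find φ⁻¹(79): we need 21x ≡ 79 − 68 ≡ 11 (mod 100). Using 21⁻¹ = 81: x ≡ 81·11 = 891 = 8·100 + 91, so x = 91.
Check: φ(91) = 21·91 + 68 = 1979 = 19·100 + 79 ≡ 79 (mod 100).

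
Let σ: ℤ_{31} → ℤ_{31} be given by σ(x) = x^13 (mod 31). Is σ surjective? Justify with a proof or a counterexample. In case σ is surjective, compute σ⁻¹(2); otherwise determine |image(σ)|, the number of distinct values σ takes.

Since 31 is prime, the nonzero elements of ℤ_{31} form a cyclic group of order 30.
As gcd(13, 30) = 1, raising to the 13th power is a bijection on this group: if s^13 ≡ t^13 then (st^{−1})^13 = 1, and the only element of order dividing gcd(13, 30) = 1 is 1, so s = t.
With σ(0) = 0 this makes σ injective on all of ℤ_{31}, hence bijective (finite equal-size domain and codomain). In particular σ is surjective.
Since σ is surjective, we find the preimage of 2. The inverse of x ↦ x^13 on (ℤ_{31})^× is x ↦ x^7, because 13·7 = 91 = 3·30 + 1 ≡ 1 (mod 30) and x^{30} = 1 for x ≠ 0 (Fermat). So σ⁻¹(2) = 2^7 mod 31.
Repeated squaring mod 31: 2^1 ≡ 2, 2^2 ≡ 2² = 4, 2^4 ≡ 4² = 16. Since 7 = 4 + 2 + 1, 2^7 ≡ 16·4·2: 16·4 = 64 ≡ 2, then 2·2 = 4. So 2^7 ≡ 4 (mod 31).
Hence σ⁻¹(2) = 4.

4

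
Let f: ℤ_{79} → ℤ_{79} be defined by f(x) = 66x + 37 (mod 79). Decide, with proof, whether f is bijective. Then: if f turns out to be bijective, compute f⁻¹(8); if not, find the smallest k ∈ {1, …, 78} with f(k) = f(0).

Suppose f(a) = f(b) in ℤ_{79}. Then 66a + 37 ≡ 66b + 37 (mod 79), so 66(a − b) ≡ 0 (mod 79).
Since gcd(66, 79) = 1, 66 is invertible modulo 79, therefore a − b ≡ 0 (mod 79), i.e. a = b.
We now compute 66⁻¹ mod 79 explicitly. Euclid's algorithm: 79 = 1·66 + 13, 66 = 5·13 + 1; back-substituting gives 1 = 6·66 − 5·79, so 66⁻¹ ≡ 6 (mod 79).
Then y ↦ 6(y − 37) is a two-sided inverse to f, so every y ∈ ℤ_{79} has a preimage.
Thus f is bijective.
Since f is bijective, we compute f⁻¹(8): solve 66x + 37 ≡ 8 (mod 79), i.e. 66x ≡ 50 (mod 79).
Multiplying by 66⁻¹ = 6 gives x ≡ 6·50 = 300 = 3·79 + 63 ≡ 63 (mod 79).
Check: f(63) = 66·63 + 37 = 4195 = 53·79 + 8 ≡ 8 (mod 79).

63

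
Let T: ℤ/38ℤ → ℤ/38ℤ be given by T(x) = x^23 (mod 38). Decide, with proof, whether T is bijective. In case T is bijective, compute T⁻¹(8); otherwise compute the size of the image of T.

Computing x^23 mod 38 for each x (by repeated squaring, reducing mod 38 at every step), the values T(0), T(1), …, T(37) are: 0, 1, 32, 15, 36, 9, 24, 11, 12, 35, 22, 7, 8, 33, 10, 21, 4, 25, 18, 19, 20, 13, 34, 17, 28, 5, 30, 31, 16, 3, 26, 27, 14, 29, 2, 23, 6, 37.
Every element of ℤ/38ℤ appears exactly once in this list, so T is a bijection, and in particular bijective.
Since T is bijective, we read off the preimage of 8 from the same table: T(12) = 8, so T⁻¹(8) = 12.

12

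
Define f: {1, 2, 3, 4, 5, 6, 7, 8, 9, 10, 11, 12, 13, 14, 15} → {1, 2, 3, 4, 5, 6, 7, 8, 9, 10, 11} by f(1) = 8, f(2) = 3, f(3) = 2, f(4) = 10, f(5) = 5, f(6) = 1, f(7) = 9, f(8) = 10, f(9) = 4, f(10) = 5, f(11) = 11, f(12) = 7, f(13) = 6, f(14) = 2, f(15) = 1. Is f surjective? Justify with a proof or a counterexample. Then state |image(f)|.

11

Every element of the codomain has a preimage: 1 = f(6), 2 = f(3), 3 = f(2), 4 = f(9), 5 = f(5), 6 = f(13), 7 = f(12), 8 = f(1), 9 = f(7), 10 = f(4), 11 = f(11).
Therefore f is surjective.
The image of f is {1, 2, 3, 4, 5, 6, 7, 8, 9, 10, 11}, which has 11 elements.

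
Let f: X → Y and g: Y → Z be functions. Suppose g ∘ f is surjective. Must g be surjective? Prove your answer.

Let c ∈ Z. Since g ∘ f is surjective, some a ∈ X has g(f(a)) = c. Then b = f(a) ∈ Y satisfies g(b) = c. So g is surjective.

surjective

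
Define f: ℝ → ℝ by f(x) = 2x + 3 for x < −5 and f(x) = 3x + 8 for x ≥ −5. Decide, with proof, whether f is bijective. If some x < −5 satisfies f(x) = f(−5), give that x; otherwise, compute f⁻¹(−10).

Both pieces are strictly increasing (slopes 2 and 3), so each is injective on its own interval.
The left piece maps (−∞, −5) onto (−∞, −7); the right piece maps [−5, ∞) onto [−7, ∞).
Since −7 = −7, the images partition ℝ: f is injective and surjective, hence bijective.
Because the two images are disjoint, no x < −5 has f(x) = f(−5), so we compute f⁻¹(−10): −10 lies in (−∞, −7), so solve 2x + 3 = −10: x = (−10 − 3)/2 = −13/2.

-13/2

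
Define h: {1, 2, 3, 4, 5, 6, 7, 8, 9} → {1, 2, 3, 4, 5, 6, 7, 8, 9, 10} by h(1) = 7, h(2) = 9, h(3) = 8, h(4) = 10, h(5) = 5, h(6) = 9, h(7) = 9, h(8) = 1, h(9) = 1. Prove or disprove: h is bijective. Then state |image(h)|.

h(2) = 9 = h(6) with 2 ≠ 6, so h is not injective, hence not bijective.
The image of h is {1, 5, 7, 8, 9, 10}, which has 6 elements.

6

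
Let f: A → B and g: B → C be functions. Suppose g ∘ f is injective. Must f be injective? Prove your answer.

injective

Suppose f(s) = f(t). Applying g: (g ∘ f)(s) = (g ∘ f)(t). Since g ∘ f is injective, s = t. So f is injective.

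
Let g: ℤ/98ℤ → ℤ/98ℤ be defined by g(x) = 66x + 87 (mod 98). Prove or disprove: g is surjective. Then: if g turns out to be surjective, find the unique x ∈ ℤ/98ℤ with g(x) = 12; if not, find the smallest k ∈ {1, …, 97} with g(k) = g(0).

By definition, g is surjective if every y in the codomain equals g(x) for some x in the domain.
Since gcd(66, 98) = 2, we have 66x ≡ 0 (mod 2) for all x, so g(x) ≡ 1 (mod 2).
But 0 ≢ 1 (mod 2), so 0 ∈ ℤ/98ℤ has no preimage. Thus g is not surjective.
Since g is not surjective, we find the least positive k with g(k) = g(0): this means 66k ≡ 0 (mod 98), i.e. 98 ∣ 66k. Since gcd(66, 98) = 2, dividing through by 2 this holds exactly when 49 ∣ 33k, and as gcd(33, 49) = 1, exactly when 49 ∣ k.
The smallest positive such k is 49.

49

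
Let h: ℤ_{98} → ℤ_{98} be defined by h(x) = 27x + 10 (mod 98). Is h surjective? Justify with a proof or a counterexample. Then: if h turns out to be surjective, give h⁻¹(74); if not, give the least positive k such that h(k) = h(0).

Since gcd(27, 98) = 1, 27 is invertible modulo 98. Euclid's algorithm: 98 = 3·27 + 17, 27 = 1·17 + 10, 17 = 1·10 + 7, 10 = 1·7 + 3, 7 = 2·3 + 1; back-substituting gives 1 = 69·27 − 19·98, so 27⁻¹ ≡ 69 (mod 98).
Then y ↦ 69(y − 10) is a two-sided inverse to h, so every y ∈ ℤ_{98} has a preimage.
Therefore h is surjective.
Since h is surjective, we find h⁻¹(74): we need 27x ≡ 74 − 10 ≡ 64 (mod 98). Using 27⁻¹ = 69: x ≡ 69·64 = 4416 = 45·98 + 6, so x = 6.
Check: h(6) = 27·6 + 10 = 172 = 1·98 + 74 ≡ 74 (mod 98).

6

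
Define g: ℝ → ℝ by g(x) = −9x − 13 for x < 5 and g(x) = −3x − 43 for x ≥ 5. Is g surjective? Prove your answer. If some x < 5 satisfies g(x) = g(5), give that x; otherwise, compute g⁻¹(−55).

Both pieces are strictly decreasing (slopes −9 and −3), so each is injective on its own interval.
The left piece maps (−∞, 5) onto (−58, ∞); the right piece maps [5, ∞) onto (−∞, −58].
These images together cover ℝ, so g is surjective.
Because the two images are disjoint, no x < 5 has g(x) = g(5), so we compute g⁻¹(−55): −55 lies in (−58, ∞), so solve −9x − 13 = −55: x = (−55 + 13)/(−9) = 14/3.

14/3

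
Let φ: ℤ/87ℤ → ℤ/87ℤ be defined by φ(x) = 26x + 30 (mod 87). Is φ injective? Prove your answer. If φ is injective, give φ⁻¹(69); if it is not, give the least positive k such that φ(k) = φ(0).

If φ(a) = φ(b), then 26a ≡ 26b (mod 87). Because gcd(26, 87) = 1, we may cancel 26 to get a ≡ b (mod 87).
Thus φ is injective.
We now compute 26⁻¹ mod 87 explicitly. Euclid's algorithm: 87 = 3·26 + 9, 26 = 2·9 + 8, 9 = 1·8 + 1; back-substituting gives 1 = 77·26 − 23·87, so 26⁻¹ ≡ 77 (mod 87).
Since φ is injective, we compute φ⁻¹(69): solve 26x + 30 ≡ 69 (mod 87), i.e. 26x ≡ 39 (mod 87).
Multiplying by 26⁻¹ = 77 gives x ≡ 77·39 = 3003 = 34·87 + 45 ≡ 45 (mod 87).
Check: φ(45) = 26·45 + 30 = 1200 = 13·87 + 69 ≡ 69 (mod 87).

45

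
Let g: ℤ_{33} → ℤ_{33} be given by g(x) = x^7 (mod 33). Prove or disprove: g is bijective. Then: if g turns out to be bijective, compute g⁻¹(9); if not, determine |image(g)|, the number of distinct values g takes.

3

Computing x^7 mod 33 for each x (by repeated squaring, reducing mod 33 at every step), the values g(0), g(1), …, g(32) are: 0, 1, 29, 9, 16, 14, 30, 28, 2, 15, 10, 11, 12, 7, 20, 27, 25, 8, 6, 13, 26, 21, 22, 23, 18, 31, 5, 3, 19, 17, 24, 4, 32.
Every element of ℤ_{33} appears exactly once in this list, so g is a bijection, and in particular bijective.
Since g is bijective, we read off the preimage of 9 from the same table: g(3) = 9, so g⁻¹(9) = 3.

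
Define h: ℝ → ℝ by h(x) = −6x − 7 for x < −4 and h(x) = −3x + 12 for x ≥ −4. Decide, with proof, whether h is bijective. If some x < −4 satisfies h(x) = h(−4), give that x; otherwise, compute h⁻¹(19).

-31/6

Both pieces are strictly decreasing (slopes −6 and −3), so each is injective on its own interval.
The left piece maps (−∞, −4) onto (17, ∞); the right piece maps [−4, ∞) onto (−∞, 24].
These images overlap. In particular h(−4) = 24 (right piece), and solving −6x − 7 = 24 on the left piece gives x = −31/6 < −4.
So h(−31/6) = h(−4) with −31/6 ≠ −4, and h is not injective, hence not bijective. This x = −31/6 is the requested value below −4.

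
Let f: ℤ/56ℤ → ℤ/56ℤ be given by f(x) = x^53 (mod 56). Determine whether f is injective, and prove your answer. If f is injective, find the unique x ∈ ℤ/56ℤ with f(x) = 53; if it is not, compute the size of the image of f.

f(0) = 0^53 = 0.
f(14): Repeated squaring mod 56: 14^1 ≡ 14, 14^2 ≡ 14² = 196 ≡ 28, 14^4 ≡ 28² = 784 ≡ 0, 14^8 ≡ 0² = 0, 14^16 ≡ 0² = 0, 14^32 ≡ 0² = 0. Since 53 = 32 + 16 + 4 + 1, 14^53 ≡ 0·0·0·14: 0·0 = 0, then 0·0 = 0, then 0·14 = 0. So 14^53 ≡ 0 (mod 56).
So f(0) = f(14) = 0 while 0 ≠ 14, thus f is not injective.
Since f is not injective, we determine |image(f)|. Computing x^53 mod 56 for each x (by repeated squaring, reducing mod 56 at every step), the values f(0), f(1), …, f(55) are: 0, 1, 32, 19, 16, 45, 48, 7, 8, 25, 40, 51, 24, 13, 0, 15, 32, 33, 16, 3, 48, 21, 8, 39, 40, 9, 24, 27, 0, 29, 32, 47, 16, 17, 48, 35, 8, 53, 40, 23, 24, 41, 0, 43, 32, 5, 16, 31, 48, 49, 8, 11, 40, 37, 24, 55.
The distinct values are {0, 1, 3, 5, 7, 8, 9, 11, 13, 15, 16, 17, 19, 21, 23, 24, 25, 27, 29, 31, 32, 33, 35, 37, 39, 40, 41, 43, 45, 47, 48, 49, 51, 53, 55}; there are 35 of them.

35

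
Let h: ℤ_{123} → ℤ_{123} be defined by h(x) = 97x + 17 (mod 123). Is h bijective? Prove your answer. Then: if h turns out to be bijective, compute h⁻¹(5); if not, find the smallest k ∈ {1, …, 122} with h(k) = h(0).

114

If h(s) = h(t), then 97s ≡ 97t (mod 123). Because gcd(97, 123) = 1, we may cancel 97 to get s ≡ t (mod 123).
We now compute 97⁻¹ mod 123 explicitly. Euclid's algorithm: 123 = 1·97 + 26, 97 = 3·26 + 19, 26 = 1·19 + 7, 19 = 2·7 + 5, 7 = 1·5 + 2, 5 = 2·2 + 1; back-substituting gives 1 = 52·97 − 41·123, so 97⁻¹ ≡ 52 (mod 123).
Then y ↦ 52(y − 17) is a two-sided inverse to h, so every y ∈ ℤ_{123} has a preimage.
Therefore h is bijective.
Since h is bijective, we find h⁻¹(5): we need 97x ≡ 5 − 17 ≡ 111 (mod 123). Using 97⁻¹ = 52: x ≡ 52·111 = 5772 = 46·123 + 114, so x = 114.
Check: h(114) = 97·114 + 17 = 11075 = 90·123 + 5 ≡ 5 (mod 123).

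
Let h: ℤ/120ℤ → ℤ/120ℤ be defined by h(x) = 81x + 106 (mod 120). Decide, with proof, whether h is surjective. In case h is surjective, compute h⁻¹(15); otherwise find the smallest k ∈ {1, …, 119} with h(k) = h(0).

Recall that surjectivity means every element of the codomain has a preimage under h.
Since gcd(81, 120) = 3, we have 81x ≡ 0 (mod 3) for all x, so h(x) ≡ 1 (mod 3).
But 0 ≢ 1 (mod 3), so 0 ∈ ℤ/120ℤ has no preimage. So h is not surjective.
Since h is not surjective, we find the least positive k with h(k) = h(0): this means 81k ≡ 0 (mod 120), i.e. 120 ∣ 81k. Since gcd(81, 120) = 3, dividing through by 3 this holds exactly when 40 ∣ 27k, and as gcd(27, 40) = 1, exactly when 40 ∣ k.
The smallest positive such k is 40.

40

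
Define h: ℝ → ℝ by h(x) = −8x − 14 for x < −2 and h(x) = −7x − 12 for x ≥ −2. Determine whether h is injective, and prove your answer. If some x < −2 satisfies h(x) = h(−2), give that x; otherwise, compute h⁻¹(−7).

Both pieces are strictly decreasing (slopes −8 and −7), so each is injective on its own interval.
The left piece maps (−∞, −2) onto (2, ∞); the right piece maps [−2, ∞) onto (−∞, 2].
These images are disjoint, so no value is attained by both pieces. Therefore h is injective.
Because the two images are disjoint, no x < −2 has h(x) = h(−2), so we compute h⁻¹(−7): −7 lies in (−∞, 2], so solve −7x − 12 = −7: x = (−7 + 12)/(−7) = −5/7.

-5/7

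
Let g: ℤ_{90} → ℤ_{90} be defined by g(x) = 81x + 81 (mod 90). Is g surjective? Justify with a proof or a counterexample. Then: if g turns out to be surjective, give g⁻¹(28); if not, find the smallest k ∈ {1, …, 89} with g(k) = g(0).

10

Recall that g is surjective if every y in the codomain equals g(x) for some x in the domain.
Since gcd(81, 90) = 9, we have 81x ≡ 0 (mod 9) for all x, so g(x) ≡ 0 (mod 9).
But 1 ≢ 0 (mod 9), so 1 ∈ ℤ_{90} has no preimage. Hence g is not surjective.
Since g is not surjective, we find the least positive k with g(k) = g(0): this means 81k ≡ 0 (mod 90), i.e. 90 ∣ 81k. Since gcd(81, 90) = 9, dividing through by 9 this holds exactly when 10 ∣ 9k, and as gcd(9, 10) = 1, exactly when 10 ∣ k.
The smallest positive such k is 10.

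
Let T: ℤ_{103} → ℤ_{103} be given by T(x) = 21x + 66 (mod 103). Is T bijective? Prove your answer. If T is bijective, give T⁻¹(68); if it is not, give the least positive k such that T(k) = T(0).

5

If T(u) = T(v), then 21u ≡ 21v (mod 103). Because gcd(21, 103) = 1, we may cancel 21 to get u ≡ v (mod 103).
We now compute 21⁻¹ mod 103 explicitly. Euclid's algorithm: 103 = 4·21 + 19, 21 = 1·19 + 2, 19 = 9·2 + 1; back-substituting gives 1 = 54·21 − 11·103, so 21⁻¹ ≡ 54 (mod 103).
Then y ↦ 54(y − 66) is a two-sided inverse to T, so every y ∈ ℤ_{103} has a preimage.
Therefore T is bijective.
Since T is bijective, we compute T⁻¹(68): solve 21x + 66 ≡ 68 (mod 103), i.e. 21x ≡ 2 (mod 103).
Multiplying by 21⁻¹ = 54 gives x ≡ 54·2 = 108 = 1·103 + 5 ≡ 5 (mod 103).
Check: T(5) = 21·5 + 66 = 171 = 1·103 + 68 ≡ 68 (mod 103).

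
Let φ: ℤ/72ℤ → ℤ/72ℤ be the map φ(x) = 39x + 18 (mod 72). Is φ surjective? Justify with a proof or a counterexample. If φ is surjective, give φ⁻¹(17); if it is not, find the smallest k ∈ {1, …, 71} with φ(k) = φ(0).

By definition, φ is surjective if every y in the codomain equals φ(x) for some x in the domain.
Since gcd(39, 72) = 3, we have 39x ≡ 0 (mod 3) for all x, so φ(x) ≡ 0 (mod 3).
But 1 ≢ 0 (mod 3), so 1 ∈ ℤ/72ℤ has no preimage. Hence φ is not surjective.
Since φ is not surjective, we find the least positive k with φ(k) = φ(0): this means 39k ≡ 0 (mod 72), i.e. 72 ∣ 39k. Since gcd(39, 72) = 3, dividing through by 3 this holds exactly when 24 ∣ 13k, and as gcd(13, 24) = 1, exactly when 24 ∣ k.
The smallest positive such k is 24.

24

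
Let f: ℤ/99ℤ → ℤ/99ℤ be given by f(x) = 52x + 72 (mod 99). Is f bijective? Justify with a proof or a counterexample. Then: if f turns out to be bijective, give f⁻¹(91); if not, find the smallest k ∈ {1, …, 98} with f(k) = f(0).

67

Recall: injectivity means: for all s, t in the domain, f(s) = f(t) implies s = t.
Suppose f(s) = f(t) in ℤ/99ℤ. Then 52s + 72 ≡ 52t + 72 (mod 99), hence 52(s − t) ≡ 0 (mod 99).
Since gcd(52, 99) = 1, 52 is invertible modulo 99, therefore s − t ≡ 0 (mod 99), i.e. s = t.
We now compute 52⁻¹ mod 99 explicitly. Euclid's algorithm: 99 = 1·52 + 47, 52 = 1·47 + 5, 47 = 9·5 + 2, 5 = 2·2 + 1; back-substituting gives 1 = 40·52 − 21·99, so 52⁻¹ ≡ 40 (mod 99).
For any y ∈ ℤ/99ℤ, x = 40(y − 72) mod 99 satisfies f(x) = 52·40(y − 72) + 72 ≡ y (since 52·40 ≡ 1 mod 99). So every y has a preimage.
So f is bijective.
Since f is bijective, we find f⁻¹(91): we need 52x ≡ 91 − 72 ≡ 19 (mod 99). Using 52⁻¹ = 40: x ≡ 40·19 = 760 = 7·99 + 67, so x = 67.
Check: f(67) = 52·67 + 72 = 3556 = 35·99 + 91 ≡ 91 (mod 99).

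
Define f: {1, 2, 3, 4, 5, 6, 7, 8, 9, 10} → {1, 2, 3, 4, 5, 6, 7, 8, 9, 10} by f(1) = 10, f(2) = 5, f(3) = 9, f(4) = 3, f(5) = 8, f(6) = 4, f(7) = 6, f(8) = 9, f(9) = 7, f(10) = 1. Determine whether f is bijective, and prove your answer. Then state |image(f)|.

9

f(3) = 9 = f(8) with 3 ≠ 8, so f is not injective, hence not bijective.
The image of f is {1, 3, 4, 5, 6, 7, 8, 9, 10}, which has 9 elements.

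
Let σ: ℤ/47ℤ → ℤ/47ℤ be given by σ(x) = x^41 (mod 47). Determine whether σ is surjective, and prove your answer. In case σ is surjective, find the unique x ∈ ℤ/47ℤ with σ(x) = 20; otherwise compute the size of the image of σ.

Since 47 is prime, the nonzero elements of ℤ/47ℤ form a cyclic group of order 46.
As gcd(41, 46) = 1, raising to the 41st power is a bijection on this group: if a^41 ≡ b^41 then (ab^{−1})^41 = 1, and the only element of order dividing gcd(41, 46) = 1 is 1, so a = b.
With σ(0) = 0 this makes σ injective on all of ℤ/47ℤ, hence bijective (finite equal-size domain and codomain). In particular σ is surjective.
Since σ is surjective, we find the preimage of 20. The inverse of x ↦ x^41 on (ℤ/47ℤ)^× is x ↦ x^9, because 41·9 = 369 = 8·46 + 1 ≡ 1 (mod 46) and x^{46} = 1 for x ≠ 0 (Fermat). So σ⁻¹(20) = 20^9 mod 47.
Repeated squaring mod 47: 20^1 ≡ 20, 20^2 ≡ 20² = 400 ≡ 24, 20^4 ≡ 24² = 576 ≡ 12, 20^8 ≡ 12² = 144 ≡ 3. Since 9 = 8 + 1, 20^9 ≡ 3·20: 3·20 = 60 ≡ 13. So 20^9 ≡ 13 (mod 47).
Hence σ⁻¹(20) = 13.

13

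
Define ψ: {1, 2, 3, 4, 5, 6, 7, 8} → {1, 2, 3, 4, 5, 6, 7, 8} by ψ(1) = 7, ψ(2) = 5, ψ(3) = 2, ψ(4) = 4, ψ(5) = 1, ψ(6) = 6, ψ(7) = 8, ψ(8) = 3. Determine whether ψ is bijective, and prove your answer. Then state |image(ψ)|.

The values 7, 5, 2, 4, 1, 6, 8, 3 are a permutation of {1, 2, 3, 4, 5, 6, 7, 8}: each element appears exactly once.
So ψ is injective and surjective, hence bijective.
The image of ψ is {1, 2, 3, 4, 5, 6, 7, 8}, which has 8 elements.

8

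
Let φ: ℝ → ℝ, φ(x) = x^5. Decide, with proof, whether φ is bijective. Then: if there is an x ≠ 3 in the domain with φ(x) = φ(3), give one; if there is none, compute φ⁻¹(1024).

4

On ℝ, x ↦ x^5 is strictly increasing (injective) and for any y ∈ ℝ the 5th root y^{1/5} lies in ℝ (surjective). So φ is bijective.
Since x ↦ x^5 is strictly increasing on ℝ, it is injective there, so no x ≠ 3 in the domain has φ(x) = φ(3). We therefore compute φ⁻¹(1024) = 1024^{1/5} = 4 (indeed 4^5 = 1024).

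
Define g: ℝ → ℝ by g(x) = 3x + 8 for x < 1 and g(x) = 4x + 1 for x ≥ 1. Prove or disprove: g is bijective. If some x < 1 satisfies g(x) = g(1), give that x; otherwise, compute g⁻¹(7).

Both pieces are strictly increasing (slopes 3 and 4), so each is injective on its own interval.
The left piece maps (−∞, 1) onto (−∞, 11); the right piece maps [1, ∞) onto [5, ∞).
These images overlap. In particular g(1) = 5 (right piece), and solving 3x + 8 = 5 on the left piece gives x = −1 < 1.
So g(−1) = g(1) with −1 ≠ 1, and g is not injective, hence not bijective. This x = −1 is the requested value below 1.

-1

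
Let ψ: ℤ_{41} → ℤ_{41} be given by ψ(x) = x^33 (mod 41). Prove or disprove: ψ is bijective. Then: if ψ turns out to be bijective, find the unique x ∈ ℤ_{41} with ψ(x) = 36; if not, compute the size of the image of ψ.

Since 41 is prime, the nonzero elements of ℤ_{41} form a cyclic group of order 40.
As gcd(33, 40) = 1, raising to the 33rd power is a bijection on this group: if x_1^33 ≡ x_2^33 then (x_1x_2^{−1})^33 = 1, and the only element of order dividing gcd(33, 40) = 1 is 1, so x_1 = x_2.
With ψ(0) = 0 this makes ψ injective on all of ℤ_{41}, hence bijective (finite equal-size domain and codomain). In particular ψ is bijective.
Since ψ is bijective, we find the preimage of 36. The inverse of x ↦ x^33 on (ℤ_{41})^× is x ↦ x^17, because 33·17 = 561 = 14·40 + 1 ≡ 1 (mod 40) and x^{40} = 1 for x ≠ 0 (Fermat). So ψ⁻¹(36) = 36^17 mod 41.
Repeated squaring mod 41: 36^1 ≡ 36, 36^2 ≡ 36² = 1296 ≡ 25, 36^4 ≡ 25² = 625 ≡ 10, 36^8 ≡ 10² = 100 ≡ 18, 36^16 ≡ 18² = 324 ≡ 37. Since 17 = 16 + 1, 36^17 ≡ 37·36: 37·36 = 1332 ≡ 20. So 36^17 ≡ 20 (mod 41).
Hence ψ⁻¹(36) = 20.

20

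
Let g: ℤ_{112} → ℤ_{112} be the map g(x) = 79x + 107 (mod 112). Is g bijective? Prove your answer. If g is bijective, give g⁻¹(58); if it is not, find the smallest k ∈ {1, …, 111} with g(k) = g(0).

Recall that g is injective when g(u) = g(v) forces u = v.
If g(u) = g(v), then 79u ≡ 79v (mod 112). Because gcd(79, 112) = 1, we may cancel 79 to get u ≡ v (mod 112).
We now compute 79⁻¹ mod 112 explicitly. Euclid's algorithm: 112 = 1·79 + 33, 79 = 2·33 + 13, 33 = 2·13 + 7, 13 = 1·7 + 6, 7 = 1·6 + 1; back-substituting gives 1 = 95·79 − 67·112, so 79⁻¹ ≡ 95 (mod 112).
For any y ∈ ℤ_{112}, x = 95(y − 107) mod 112 satisfies g(x) = 79·95(y − 107) + 107 ≡ y (since 79·95 ≡ 1 mod 112). So every y has a preimage.
Therefore g is bijective.
Since g is bijective, we compute g⁻¹(58): solve 79x + 107 ≡ 58 (mod 112), i.e. 79x ≡ 63 (mod 112).
Multiplying by 79⁻¹ = 95 gives x ≡ 95·63 = 5985 = 53·112 + 49 ≡ 49 (mod 112).
Check: g(49) = 79·49 + 107 = 3978 = 35·112 + 58 ≡ 58 (mod 112).

49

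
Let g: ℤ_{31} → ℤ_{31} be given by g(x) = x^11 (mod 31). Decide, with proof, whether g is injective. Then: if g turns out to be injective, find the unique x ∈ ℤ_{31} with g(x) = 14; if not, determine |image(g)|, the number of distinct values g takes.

9

Since 31 is prime, the nonzero elements of ℤ_{31} form a cyclic group of order 30.
As gcd(11, 30) = 1, raising to the 11th power is a bijection on this group: if a^11 ≡ b^11 then (ab^{−1})^11 = 1, and the only element of order dividing gcd(11, 30) = 1 is 1, so a = b.
With g(0) = 0 this makes g injective on all of ℤ_{31}, hence bijective (finite equal-size domain and codomain). In particular g is injective.
Since g is injective, we find the preimage of 14. The inverse of x ↦ x^11 on (ℤ_{31})^× is x ↦ x^11, because 11·11 = 121 = 4·30 + 1 ≡ 1 (mod 30) and x^{30} = 1 for x ≠ 0 (Fermat). So g⁻¹(14) = 14^11 mod 31.
Repeated squaring mod 31: 14^1 ≡ 14, 14^2 ≡ 14² = 196 ≡ 10, 14^4 ≡ 10² = 100 ≡ 7, 14^8 ≡ 7² = 49 ≡ 18. Since 11 = 8 + 2 + 1, 14^11 ≡ 18·10·14: 18·10 = 180 ≡ 25, then 25·14 = 350 ≡ 9. So 14^11 ≡ 9 (mod 31).
Hence g⁻¹(14) = 9.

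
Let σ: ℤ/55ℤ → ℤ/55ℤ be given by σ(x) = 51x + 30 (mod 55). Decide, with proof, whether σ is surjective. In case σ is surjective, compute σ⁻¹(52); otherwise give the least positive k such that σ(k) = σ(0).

22

Since gcd(51, 55) = 1, 51 is invertible modulo 55. Euclid's algorithm: 55 = 1·51 + 4, 51 = 12·4 + 3, 4 = 1·3 + 1; back-substituting gives 1 = 41·51 − 38·55, so 51⁻¹ ≡ 41 (mod 55).
Then y ↦ 41(y − 30) is a two-sided inverse to σ, so every y ∈ ℤ/55ℤ has a preimage.
So σ is surjective.
Since σ is surjective, we find σ⁻¹(52): we need 51x ≡ 52 − 30 ≡ 22 (mod 55). Using 51⁻¹ = 41: x ≡ 41·22 = 902 = 16·55 + 22, so x = 22.
Check: σ(22) = 51·22 + 30 = 1152 = 20·55 + 52 ≡ 52 (mod 55).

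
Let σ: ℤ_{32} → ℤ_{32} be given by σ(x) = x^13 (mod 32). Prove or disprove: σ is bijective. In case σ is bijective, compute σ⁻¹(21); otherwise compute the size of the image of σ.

σ(0) = 0^13 = 0.
σ(2): Repeated squaring mod 32: 2^1 ≡ 2, 2^2 ≡ 2² = 4, 2^4 ≡ 4² = 16, 2^8 ≡ 16² = 256 ≡ 0. Since 13 = 8 + 4 + 1, 2^13 ≡ 0·16·2: 0·16 = 0, then 0·2 = 0. So 2^13 ≡ 0 (mod 32).
So σ(0) = σ(2) = 0 while 0 ≠ 2, thus σ is not injective, hence not bijective.
Since σ is not bijective, we determine |image(σ)|. Computing x^13 mod 32 for each x (by repeated squaring, reducing mod 32 at every step), the values σ(0), σ(1), …, σ(31) are: 0, 1, 0, 19, 0, 21, 0, 7, 0, 9, 0, 27, 0, 29, 0, 15, 0, 17, 0, 3, 0, 5, 0, 23, 0, 25, 0, 11, 0, 13, 0, 31.
The distinct values are {0, 1, 3, 5, 7, 9, 11, 13, 15, 17, 19, 21, 23, 25, 27, 29, 31}; there are 17 of them.

17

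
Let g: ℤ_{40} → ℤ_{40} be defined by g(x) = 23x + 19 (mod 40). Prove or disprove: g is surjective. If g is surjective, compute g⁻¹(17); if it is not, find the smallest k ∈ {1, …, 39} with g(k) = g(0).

26

Since gcd(23, 40) = 1, 23 is invertible modulo 40. Euclid's algorithm: 40 = 1·23 + 17, 23 = 1·17 + 6, 17 = 2·6 + 5, 6 = 1·5 + 1; back-substituting gives 1 = 7·23 − 4·40, so 23⁻¹ ≡ 7 (mod 40).
For any y ∈ ℤ_{40}, x = 7(y − 19) mod 40 satisfies g(x) = 23·7(y − 19) + 19 ≡ y (since 23·7 ≡ 1 mod 40). So every y has a preimage.
Therefore g is surjective.
Since g is surjective, we find g⁻¹(17): we need 23x ≡ 17 − 19 ≡ 38 (mod 40). Using 23⁻¹ = 7: x ≡ 7·38 = 266 = 6·40 + 26, so x = 26.
Check: g(26) = 23·26 + 19 = 617 = 15·40 + 17 ≡ 17 (mod 40).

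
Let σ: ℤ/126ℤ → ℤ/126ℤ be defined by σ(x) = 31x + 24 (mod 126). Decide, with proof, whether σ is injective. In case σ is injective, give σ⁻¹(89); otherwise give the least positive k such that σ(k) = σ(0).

If σ(s) = σ(t), then 31s ≡ 31t (mod 126). Because gcd(31, 126) = 1, we may cancel 31 to get s ≡ t (mod 126).
So σ is injective.
We now compute 31⁻¹ mod 126 explicitly. Euclid's algorithm: 126 = 4·31 + 2, 31 = 15·2 + 1; back-substituting gives 1 = 61·31 − 15·126, so 31⁻¹ ≡ 61 (mod 126).
Since σ is injective, we compute σ⁻¹(89): solve 31x + 24 ≡ 89 (mod 126), i.e. 31x ≡ 65 (mod 126).
Multiplying by 31⁻¹ = 61 gives x ≡ 61·65 = 3965 = 31·126 + 59 ≡ 59 (mod 126).
Check: σ(59) = 31·59 + 24 = 1853 = 14·126 + 89 ≡ 89 (mod 126).

59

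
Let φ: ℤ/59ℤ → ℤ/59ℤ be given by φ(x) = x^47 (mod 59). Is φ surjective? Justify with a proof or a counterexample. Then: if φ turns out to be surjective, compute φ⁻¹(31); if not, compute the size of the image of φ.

18

Since 59 is prime, the nonzero elements of ℤ/59ℤ form a cyclic group of order 58.
As gcd(47, 58) = 1, raising to the 47th power is a bijection on this group: if x_1^47 ≡ x_2^47 then (x_1x_2^{−1})^47 = 1, and the only element of order dividing gcd(47, 58) = 1 is 1, so x_1 = x_2.
With φ(0) = 0 this makes φ injective on all of ℤ/59ℤ, hence bijective (finite equal-size domain and codomain). In particular φ is surjective.
Since φ is surjective, we find the preimage of 31. The inverse of x ↦ x^47 on (ℤ/59ℤ)^× is x ↦ x^21, because 47·21 = 987 = 17·58 + 1 ≡ 1 (mod 58) and x^{58} = 1 for x ≠ 0 (Fermat). So φ⁻¹(31) = 31^21 mod 59.
Repeated squaring mod 59: 31^1 ≡ 31, 31^2 ≡ 31² = 961 ≡ 17, 31^4 ≡ 17² = 289 ≡ 53, 31^8 ≡ 53² = 2809 ≡ 36, 31^16 ≡ 36² = 1296 ≡ 57. Since 21 = 16 + 4 + 1, 31^21 ≡ 57·53·31: 57·53 = 3021 ≡ 12, then 12·31 = 372 ≡ 18. So 31^21 ≡ 18 (mod 59).
Hence φ⁻¹(31) = 18.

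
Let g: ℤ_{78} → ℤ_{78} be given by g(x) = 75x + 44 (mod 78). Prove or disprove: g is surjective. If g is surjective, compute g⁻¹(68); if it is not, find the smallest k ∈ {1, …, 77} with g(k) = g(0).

26

Since gcd(75, 78) = 3, we have 75x ≡ 0 (mod 3) for all x, so g(x) ≡ 2 (mod 3).
But 0 ≢ 2 (mod 3), so 0 ∈ ℤ_{78} has no preimage. So g is not surjective.
Since g is not surjective, we find the least positive k with g(k) = g(0): this means 75k ≡ 0 (mod 78), i.e. 78 ∣ 75k. Since gcd(75, 78) = 3, dividing through by 3 this holds exactly when 26 ∣ 25k, and as gcd(25, 26) = 1, exactly when 26 ∣ k.
The smallest positive such k is 26.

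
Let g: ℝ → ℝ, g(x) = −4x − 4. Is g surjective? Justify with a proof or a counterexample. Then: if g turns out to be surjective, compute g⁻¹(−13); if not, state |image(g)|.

9/4

For any y ∈ ℝ, x = (y + 4)/(−4) satisfies g(x) = y.
Thus g is surjective.
Since g is surjective, we compute g⁻¹(−13) = (−13 + 4)/(−4) = 9/4.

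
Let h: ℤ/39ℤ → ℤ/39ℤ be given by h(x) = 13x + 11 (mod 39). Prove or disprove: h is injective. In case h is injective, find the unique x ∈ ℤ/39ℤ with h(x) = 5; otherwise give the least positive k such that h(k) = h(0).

We have gcd(13, 39) = 13 > 1. Taking a = 0 and b = 3: h(0) = 11 and h(3) = 13·3 + 11 = 50 ≡ 11 (mod 39).
So h(0) = h(3) while 0 ≠ 3, hence h is not injective.
Since h is not injective, we find the least positive k with h(k) = h(0): this means 13k ≡ 0 (mod 39), i.e. 39 ∣ 13k. Since gcd(13, 39) = 13, dividing through by 13 this holds exactly when 3 ∣ k.
The smallest positive such k is 3.

3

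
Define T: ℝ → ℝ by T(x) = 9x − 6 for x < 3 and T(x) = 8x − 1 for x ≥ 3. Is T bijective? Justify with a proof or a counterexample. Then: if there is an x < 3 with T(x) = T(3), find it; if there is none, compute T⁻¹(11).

Both pieces are strictly increasing (slopes 9 and 8), so each is injective on its own interval.
The left piece maps (−∞, 3) onto (−∞, 21); the right piece maps [3, ∞) onto [23, ∞).
The images leave a gap (21 has no preimage), so T is not surjective, hence not bijective.
Because the two images are disjoint, no x < 3 has T(x) = T(3), so we compute T⁻¹(11): 11 lies in (−∞, 21), so solve 9x − 6 = 11: x = (11 + 6)/9 = 17/9.

17/9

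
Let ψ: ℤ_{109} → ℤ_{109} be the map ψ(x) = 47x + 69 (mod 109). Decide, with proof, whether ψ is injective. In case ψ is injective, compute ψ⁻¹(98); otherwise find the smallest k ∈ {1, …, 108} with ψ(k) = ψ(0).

47

Suppose ψ(u) = ψ(v) in ℤ_{109}. Then 47u + 69 ≡ 47v + 69 (mod 109), therefore 47(u − v) ≡ 0 (mod 109).
Since gcd(47, 109) = 1, 47 is invertible modulo 109, hence u − v ≡ 0 (mod 109), i.e. u = v.
Hence ψ is injective.
We now compute 47⁻¹ mod 109 explicitly. Euclid's algorithm: 109 = 2·47 + 15, 47 = 3·15 + 2, 15 = 7·2 + 1; back-substituting gives 1 = 58·47 − 25·109, so 47⁻¹ ≡ 58 (mod 109).
Since ψ is injective, we compute ψ⁻¹(98): solve 47x + 69 ≡ 98 (mod 109), i.e. 47x ≡ 29 (mod 109).
Multiplying by 47⁻¹ = 58 gives x ≡ 58·29 = 1682 = 15·109 + 47 ≡ 47 (mod 109).
Check: ψ(47) = 47·47 + 69 = 2278 = 20·109 + 98 ≡ 98 (mod 109).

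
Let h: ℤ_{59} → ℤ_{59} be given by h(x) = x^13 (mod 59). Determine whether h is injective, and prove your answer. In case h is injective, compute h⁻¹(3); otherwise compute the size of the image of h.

36

Since 59 is prime, the nonzero elements of ℤ_{59} form a cyclic group of order 58.
As gcd(13, 58) = 1, raising to the 13th power is a bijection on this group: if u^13 ≡ v^13 then (uv^{−1})^13 = 1, and the only element of order dividing gcd(13, 58) = 1 is 1, so u = v.
With h(0) = 0 this makes h injective on all of ℤ_{59}, hence bijective (finite equal-size domain and codomain). In particular h is injective.
Since h is injective, we find the preimage of 3. The inverse of x ↦ x^13 on (ℤ_{59})^× is x ↦ x^9, because 13·9 = 117 = 2·58 + 1 ≡ 1 (mod 58) and x^{58} = 1 for x ≠ 0 (Fermat). So h⁻¹(3) = 3^9 mod 59.
Repeated squaring mod 59: 3^1 ≡ 3, 3^2 ≡ 3² = 9, 3^4 ≡ 9² = 81 ≡ 22, 3^8 ≡ 22² = 484 ≡ 12. Since 9 = 8 + 1, 3^9 ≡ 12·3: 12·3 = 36. So 3^9 ≡ 36 (mod 59).
Hence h⁻¹(3) = 36.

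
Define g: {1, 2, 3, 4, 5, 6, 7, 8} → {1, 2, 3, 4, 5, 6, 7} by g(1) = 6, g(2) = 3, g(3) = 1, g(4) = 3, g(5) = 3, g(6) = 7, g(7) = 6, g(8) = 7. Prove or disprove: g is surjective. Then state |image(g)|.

No element maps to 2, so g is not surjective.
The image of g is {1, 3, 6, 7}, which has 4 elements.

4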